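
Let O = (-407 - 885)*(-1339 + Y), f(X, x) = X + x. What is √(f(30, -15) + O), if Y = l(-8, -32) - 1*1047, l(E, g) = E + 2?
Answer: 7*√63071 ≈ 1758.0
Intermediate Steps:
l(E, g) = 2 + E
Y = -1053 (Y = (2 - 8) - 1*1047 = -6 - 1047 = -1053)
O = 3090464 (O = (-407 - 885)*(-1339 - 1053) = -1292*(-2392) = 3090464)
√(f(30, -15) + O) = √((30 - 15) + 3090464) = √(15 + 3090464) = √3090479 = 7*√63071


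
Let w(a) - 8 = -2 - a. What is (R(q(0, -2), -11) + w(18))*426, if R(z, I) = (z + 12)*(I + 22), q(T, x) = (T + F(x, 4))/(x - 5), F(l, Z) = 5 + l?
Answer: 343782/7 ≈ 49112.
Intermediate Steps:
w(a) = 6 - a (w(a) = 8 + (-2 - a) = 6 - a)
q(T, x) = (5 + T + x)/(-5 + x) (q(T, x) = (T + (5 + x))/(x - 5) = (5 + T + x)/(-5 + x))
R(z, I) = (12 + z)*(22 + I)
(R(q(0, -2), -11) + w(18))*426 = ((264 + 12*(-11) + 22*((5 + 0 - 2)/(-5 - 2)) - 11*(5 + 0 - 2)/(-5 - 2)) + (6 - 1*18))*426 = ((264 - 132 + 22*(3/(-7)) - 11*3/(-7)) + (6 - 18))*426 = ((264 - 132 + 22*(-1/7*3) - (-11)*3/7) - 12)*426 = ((264 - 132 + 22*(-3/7) - 11*(-3/7)) - 12)*426 = ((264 - 132 - 66/7 + 33/7) - 12)*426 = (891/7 - 12)*426 = (807/7)*426 = 343782/7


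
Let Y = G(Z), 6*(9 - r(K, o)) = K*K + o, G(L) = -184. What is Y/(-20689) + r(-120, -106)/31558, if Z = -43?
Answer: -64942832/979355193 ≈ -0.066312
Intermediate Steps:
r(K, o) = 9 - o/6 - K²/6 (r(K, o) = 9 - (K*K + o)/6 = 9 - (K² + o)/6 = 9 - (o + K²)/6 = 9 + (-o/6 - K²/6) = 9 - o/6 - K²/6)
Y = -184
Y/(-20689) + r(-120, -106)/31558 = -184/(-20689) + (9 - ⅙*(-106) - ⅙*(-120)²)/31558 = -184*(-1/20689) + (9 + 53/3 - ⅙*14400)*(1/31558) = 184/20689 + (9 + 53/3 - 2400)*(1/31558) = 184/20689 - 7120/3*1/31558 = 184/20689 - 3560/47337 = -64942832/979355193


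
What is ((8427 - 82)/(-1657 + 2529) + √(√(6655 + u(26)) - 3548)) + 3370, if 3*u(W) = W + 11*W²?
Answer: 2946985/872 + √(-31932 + 3*√82281)/3 ≈ 3379.6 + 58.757*I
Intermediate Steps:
u(W) = W/3 + 11*W²/3 (u(W) = (W + 11*W²)/3 = W/3 + 11*W²/3)
((8427 - 82)/(-1657 + 2529) + √(√(6655 + u(26)) - 3548)) + 3370 = ((8427 - 82)/(-1657 + 2529) + √(√(6655 + (⅓)*26*(1 + 11*26)) - 3548)) + 3370 = (8345/872 + √(√(6655 + (⅓)*26*(1 + 286)) - 3548)) + 3370 = (8345*(1/872) + √(√(6655 + (⅓)*26*287) - 3548)) + 3370 = (8345/872 + √(√(6655 + 7462/3) - 3548)) + 3370 = (8345/872 + √(√(27427/3) - 3548)) + 3370 = (8345/872 + √(√82281/3 - 3548)) + 3370 = (8345/872 + √(-3548 + √82281/3)) + 3370 = 2946985/872 + √(-3548 + √82281/3)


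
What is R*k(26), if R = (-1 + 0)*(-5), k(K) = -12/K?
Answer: -30/13 ≈ -2.3077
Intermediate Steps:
R = 5 (R = -1*(-5) = 5)
R*k(26) = 5*(-12/26) = 5*(-12*1/26) = 5*(-6/13) = -30/13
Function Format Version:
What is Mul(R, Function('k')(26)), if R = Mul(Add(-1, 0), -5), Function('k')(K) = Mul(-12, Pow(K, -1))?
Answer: Rational(-30, 13) ≈ -2.3077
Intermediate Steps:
R = 5 (R = Mul(-1, -5) = 5)
Mul(R, Function('k')(26)) = Mul(5, Mul(-12, Pow(26, -1))) = Mul(5, Mul(-12, Rational(1, 26))) = Mul(5, Rational(-6, 13)) = Rational(-30, 13)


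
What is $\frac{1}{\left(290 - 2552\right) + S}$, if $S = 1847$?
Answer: $- \frac{1}{415} \approx -0.0024096$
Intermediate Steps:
$\frac{1}{\left(290 - 2552\right) + S} = \frac{1}{\left(290 - 2552\right) + 1847} = \frac{1}{-2262 + 1847} = \frac{1}{-415} = - \frac{1}{415}$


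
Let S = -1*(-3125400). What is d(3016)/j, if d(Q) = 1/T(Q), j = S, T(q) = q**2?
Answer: 1/28429438502400 ≈ 3.5175e-14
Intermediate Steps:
S = 3125400
j = 3125400
d(Q) = Q**(-2) (d(Q) = 1/(Q**2) = Q**(-2))
d(3016)/j = 1/(3016**2*3125400) = (1/9096256)*(1/3125400) = 1/28429438502400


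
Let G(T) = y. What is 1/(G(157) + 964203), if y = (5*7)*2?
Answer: 1/964273 ≈ 1.0371e-6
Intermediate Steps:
y = 70 (y = 35*2 = 70)
G(T) = 70
1/(G(157) + 964203) = 1/(70 + 964203) = 1/964273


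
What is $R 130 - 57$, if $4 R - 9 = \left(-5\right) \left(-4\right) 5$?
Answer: $\frac{6971}{2} \approx 3485.5$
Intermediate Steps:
$R = \frac{109}{4}$ ($R = \frac{9}{4} + \frac{\left(-5\right) \left(-4\right) 5}{4} = \frac{9}{4} + \frac{20 \cdot 5}{4} = \frac{9}{4} + \frac{1}{4} \cdot 100 = \frac{9}{4} + 25 = \frac{109}{4} \approx 27.25$)
$R 130 - 57 = \frac{109}{4} \cdot 130 - 57 = \frac{7085}{2} - 57 = \frac{6971}{2}$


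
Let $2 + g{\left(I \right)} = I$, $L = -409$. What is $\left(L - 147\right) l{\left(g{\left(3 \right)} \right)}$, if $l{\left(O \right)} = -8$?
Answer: $4448$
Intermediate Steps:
$g{\left(I \right)} = -2 + I$
$\left(L - 147\right) l{\left(g{\left(3 \right)} \right)} = \left(-409 - 147\right) \left(-8\right) = \left(-556\right) \left(-8\right) = 4448$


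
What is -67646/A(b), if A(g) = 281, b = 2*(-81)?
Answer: -67646/281 ≈ -240.73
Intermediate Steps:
b = -162
-67646/A(b) = -67646/281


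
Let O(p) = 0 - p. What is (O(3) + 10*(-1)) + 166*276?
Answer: 45803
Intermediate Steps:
O(p) = -p
(O(3) + 10*(-1)) + 166*276 = (-1*3 + 10*(-1)) + 166*276 = (-3 - 10) + 45816 = -13 + 45816 = 45803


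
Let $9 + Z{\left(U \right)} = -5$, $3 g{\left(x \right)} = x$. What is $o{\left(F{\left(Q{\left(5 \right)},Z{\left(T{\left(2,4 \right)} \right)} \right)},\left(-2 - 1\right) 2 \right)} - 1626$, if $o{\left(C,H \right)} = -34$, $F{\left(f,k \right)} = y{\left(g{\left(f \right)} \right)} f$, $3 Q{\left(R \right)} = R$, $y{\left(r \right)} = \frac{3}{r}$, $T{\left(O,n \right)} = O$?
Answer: $-1660$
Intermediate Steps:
$g{\left(x \right)} = \frac{x}{3}$
$Z{\left(U \right)} = -14$ ($Z{\left(U \right)} = -9 - 5 = -14$)
$Q{\left(R \right)} = \frac{R}{3}$
$F{\left(f,k \right)} = 9$ ($F{\left(f,k \right)} = \frac{3}{\frac{1}{3} f} f = 3 \frac{3}{f} f = \frac{9}{f} f = 9$)
$o{\left(F{\left(Q{\left(5 \right)},Z{\left(T{\left(2,4 \right)} \right)} \right)},\left(-2 - 1\right) 2 \right)} - 1626 = -34 - 1626 = -1660$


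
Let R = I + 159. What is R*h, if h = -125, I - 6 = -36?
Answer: -16125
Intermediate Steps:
I = -30 (I = 6 - 36 = -30)
R = 129 (R = -30 + 159 = 129)
R*h = 129*(-125) = -16125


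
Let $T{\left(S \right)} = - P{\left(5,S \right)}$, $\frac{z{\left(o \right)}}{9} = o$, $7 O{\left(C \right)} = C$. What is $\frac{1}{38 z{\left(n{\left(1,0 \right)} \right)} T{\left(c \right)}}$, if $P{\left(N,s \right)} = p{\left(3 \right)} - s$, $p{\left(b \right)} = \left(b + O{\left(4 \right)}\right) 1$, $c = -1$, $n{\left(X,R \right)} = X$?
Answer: $- \frac{7}{10944} \approx -0.00063962$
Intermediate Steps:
$O{\left(C \right)} = \frac{C}{7}$
$z{\left(o \right)} = 9 o$
$p{\left(b \right)} = \frac{4}{7} + b$ ($p{\left(b \right)} = \left(b + \frac{1}{7} \cdot 4\right) 1 = \left(b + \frac{4}{7}\right) 1 = \left(\frac{4}{7} + b\right) 1 = \frac{4}{7} + b$)
$P{\left(N,s \right)} = \frac{25}{7} - s$ ($P{\left(N,s \right)} = \left(\frac{4}{7} + 3\right) - s = \frac{25}{7} - s$)
$T{\left(S \right)} = - \frac{25}{7} + S$ ($T{\left(S \right)} = - (\frac{25}{7} - S) = - \frac{25}{7} + S$)
$\frac{1}{38 z{\left(n{\left(1,0 \right)} \right)} T{\left(c \right)}} = \frac{1}{38 \cdot 9 \cdot 1 \left(- \frac{25}{7} - 1\right)} = \frac{1}{38 \cdot 9 \left(- \frac{32}{7}\right)} = \frac{1}{342 \left(- \frac{32}{7}\right)} = \frac{1}{- \frac{10944}{7}} = - \frac{7}{10944}$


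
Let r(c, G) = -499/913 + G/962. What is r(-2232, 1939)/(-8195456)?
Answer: -1290269/7198118177536 ≈ -1.7925e-7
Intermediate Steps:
r(c, G) = -499/913 + G/962 (r(c, G) = -499*1/913 + G*(1/962) = -499/913 + G/962)
r(-2232, 1939)/(-8195456) = (-499/913 + (1/962)*1939)/(-8195456) = (-499/913 + 1939/962)*(-1/8195456) = (1290269/878306)*(-1/8195456) = -1290269/7198118177536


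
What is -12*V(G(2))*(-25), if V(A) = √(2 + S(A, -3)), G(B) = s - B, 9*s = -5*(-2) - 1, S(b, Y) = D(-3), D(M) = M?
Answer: 300*I ≈ 300.0*I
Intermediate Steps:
S(b, Y) = -3
s = 1 (s = (-5*(-2) - 1)/9 = (10 - 1)/9 = (⅑)*9 = 1)
G(B) = 1 - B
V(A) = I (V(A) = √(2 - 3) = √(-1) = I)
-12*V(G(2))*(-25) = -12*I*(-25) = 300*I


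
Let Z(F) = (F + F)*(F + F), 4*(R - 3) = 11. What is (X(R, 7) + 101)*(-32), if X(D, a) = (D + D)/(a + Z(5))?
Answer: -346192/107 ≈ -3235.4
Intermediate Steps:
R = 23/4 (R = 3 + (¼)*11 = 3 + 11/4 = 23/4 ≈ 5.7500)
Z(F) = 4*F² (Z(F) = (2*F)*(2*F) = 4*F²)
X(D, a) = 2*D/(100 + a) (X(D, a) = (D + D)/(a + 4*5²) = (2*D)/(a + 4*25) = (2*D)/(a + 100) = (2*D)/(100 + a) = 2*D/(100 + a))
(X(R, 7) + 101)*(-32) = (2*(23/4)/(100 + 7) + 101)*(-32) = (2*(23/4)/107 + 101)*(-32) = (2*(23/4)*(1/107) + 101)*(-32) = (23/214 + 101)*(-32) = (21637/214)*(-32) = -346192/107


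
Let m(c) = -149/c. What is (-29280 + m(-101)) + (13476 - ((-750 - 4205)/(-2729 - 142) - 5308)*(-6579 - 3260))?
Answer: -15143513240212/289971 ≈ -5.2224e+7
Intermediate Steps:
(-29280 + m(-101)) + (13476 - ((-750 - 4205)/(-2729 - 142) - 5308)*(-6579 - 3260)) = (-29280 - 149/(-101)) + (13476 - ((-750 - 4205)/(-2729 - 142) - 5308)*(-6579 - 3260)) = (-29280 - 149*(-1/101)) + (13476 - (-4955/(-2871) - 5308)*(-9839)) = (-29280 + 149/101) + (13476 - (-4955*(-1/2871) - 5308)*(-9839)) = -2957131/101 + (13476 - (4955/2871 - 5308)*(-9839)) = -2957131/101 + (13476 - (-15234313)*(-9839)/2871) = -2957131/101 + (13476 - 1*149890405607/2871) = -2957131/101 + (13476 - 149890405607/2871) = -2957131/101 - 149851716011/2871 = -15143513240212/289971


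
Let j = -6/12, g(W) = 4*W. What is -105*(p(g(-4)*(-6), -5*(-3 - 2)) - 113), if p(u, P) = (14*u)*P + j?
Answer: -7032165/2 ≈ -3.5161e+6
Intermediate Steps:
j = -1/2 (j = -6*1/12 = -1/2 ≈ -0.50000)
p(u, P) = -1/2 + 14*P*u (p(u, P) = (14*u)*P - 1/2 = 14*P*u - 1/2 = -1/2 + 14*P*u)
-105*(p(g(-4)*(-6), -5*(-3 - 2)) - 113) = -105*((-1/2 + 14*(-5*(-3 - 2))*((4*(-4))*(-6))) - 113) = -105*((-1/2 + 14*(-5*(-5))*(-16*(-6))) - 113) = -105*((-1/2 + 14*25*96) - 113) = -105*((-1/2 + 33600) - 113) = -105*(67199/2 - 113) = -105*66973/2 = -7032165/2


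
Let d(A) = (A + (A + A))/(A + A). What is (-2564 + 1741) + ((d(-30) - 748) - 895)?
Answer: -4929/2 ≈ -2464.5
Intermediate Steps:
d(A) = 3/2 (d(A) = (A + 2*A)/((2*A)) = (3*A)*(1/(2*A)) = 3/2)
(-2564 + 1741) + ((d(-30) - 748) - 895) = (-2564 + 1741) + ((3/2 - 748) - 895) = -823 + (-1493/2 - 895) = -823 - 3283/2 = -4929/2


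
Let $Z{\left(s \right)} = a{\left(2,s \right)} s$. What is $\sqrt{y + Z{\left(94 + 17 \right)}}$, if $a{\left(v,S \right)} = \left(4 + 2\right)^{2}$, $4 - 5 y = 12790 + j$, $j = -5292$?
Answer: $\frac{\sqrt{62430}}{5} \approx 49.972$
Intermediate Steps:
$y = - \frac{7494}{5}$ ($y = \frac{4}{5} - \frac{12790 - 5292}{5} = \frac{4}{5} - \frac{7498}{5} = - \frac{7494}{5} \approx -1498.8$)
$a{\left(v,S \right)} = 36$ ($a{\left(v,S \right)} = 6^{2} = 36$)
$Z{\left(s \right)} = 36 s$
$\sqrt{y + Z{\left(94 + 17 \right)}} = \sqrt{- \frac{7494}{5} + 36 \left(94 + 17\right)} = \sqrt{- \frac{7494}{5} + 36 \cdot 111} = \sqrt{- \frac{7494}{5} + 3996} = \sqrt{\frac{12486}{5}} = \frac{\sqrt{62430}}{5}$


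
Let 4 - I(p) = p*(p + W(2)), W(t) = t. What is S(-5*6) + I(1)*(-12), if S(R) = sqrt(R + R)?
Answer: -12 + 2*I*sqrt(15) ≈ -12.0 + 7.746*I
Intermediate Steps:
I(p) = 4 - p*(2 + p) (I(p) = 4 - p*(p + 2) = 4 - p*(2 + p))
S(R) = sqrt(2)*sqrt(R) (S(R) = sqrt(2*R) = sqrt(2)*sqrt(R))
S(-5*6) + I(1)*(-12) = sqrt(2)*sqrt(-5*6) + (4 - 1*1**2 - 2*1)*(-12) = sqrt(2)*sqrt(-30) + (4 - 1*1 - 2)*(-12) = sqrt(2)*(I*sqrt(30)) + (4 - 1 - 2)*(-12) = 2*I*sqrt(15) + 1*(-12) = 2*I*sqrt(15) - 12 = -12 + 2*I*sqrt(15)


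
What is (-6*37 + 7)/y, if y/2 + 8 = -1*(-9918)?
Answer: -43/3964 ≈ -0.010848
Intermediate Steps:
y = 19820 (y = -16 + 2*(-1*(-9918)) = -16 + 2*9918 = -16 + 19836 = 19820)
(-6*37 + 7)/y = (-6*37 + 7)/19820 = (-222 + 7)*(1/19820) = -215*1/19820 = -43/3964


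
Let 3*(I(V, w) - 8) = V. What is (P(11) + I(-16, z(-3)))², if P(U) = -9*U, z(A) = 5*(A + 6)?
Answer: 83521/9 ≈ 9280.1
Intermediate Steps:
z(A) = 30 + 5*A (z(A) = 5*(6 + A) = 30 + 5*A)
I(V, w) = 8 + V/3
(P(11) + I(-16, z(-3)))² = (-9*11 + (8 + (⅓)*(-16)))² = (-99 + (8 - 16/3))² = (-99 + 8/3)² = (-289/3)² = 83521/9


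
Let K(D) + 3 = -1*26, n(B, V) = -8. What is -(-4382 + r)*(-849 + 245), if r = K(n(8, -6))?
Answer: -2664244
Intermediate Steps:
K(D) = -29 (K(D) = -3 - 1*26 = -3 - 26 = -29)
r = -29
-(-4382 + r)*(-849 + 245) = -(-4382 - 29)*(-849 + 245) = -(-4411)*(-604) = -1*2664244 = -2664244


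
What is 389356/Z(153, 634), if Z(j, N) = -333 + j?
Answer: -97339/45 ≈ -2163.1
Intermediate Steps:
389356/Z(153, 634) = 389356/(-333 + 153) = 389356/(-180) = 389356*(-1/180) = -97339/45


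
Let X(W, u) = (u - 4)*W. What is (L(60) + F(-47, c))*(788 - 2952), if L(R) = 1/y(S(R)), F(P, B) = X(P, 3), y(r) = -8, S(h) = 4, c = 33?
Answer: -202875/2 ≈ -1.0144e+5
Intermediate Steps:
X(W, u) = W*(-4 + u) (X(W, u) = (-4 + u)*W = W*(-4 + u))
F(P, B) = -P (F(P, B) = P*(-4 + 3) = P*(-1) = -P)
L(R) = -⅛ (L(R) = 1/(-8) = -⅛)
(L(60) + F(-47, c))*(788 - 2952) = (-⅛ - 1*(-47))*(788 - 2952) = (-⅛ + 47)*(-2164) = (375/8)*(-2164) = -202875/2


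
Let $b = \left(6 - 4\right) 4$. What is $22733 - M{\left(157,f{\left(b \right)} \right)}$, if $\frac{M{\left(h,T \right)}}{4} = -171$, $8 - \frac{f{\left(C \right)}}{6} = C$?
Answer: $23417$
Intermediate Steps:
$b = 8$ ($b = 2 \cdot 4 = 8$)
$f{\left(C \right)} = 48 - 6 C$
$M{\left(h,T \right)} = -684$ ($M{\left(h,T \right)} = 4 \left(-171\right) = -684$)
$22733 - M{\left(157,f{\left(b \right)} \right)} = 22733 - -684 = 22733 + 684 = 23417$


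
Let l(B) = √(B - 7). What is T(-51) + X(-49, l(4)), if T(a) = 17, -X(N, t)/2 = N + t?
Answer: 115 - 2*I*√3 ≈ 115.0 - 3.4641*I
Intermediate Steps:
l(B) = √(-7 + B)
X(N, t) = -2*N - 2*t (X(N, t) = -2*(N + t) = -2*N - 2*t)
T(-51) + X(-49, l(4)) = 17 + (-2*(-49) - 2*√(-7 + 4)) = 17 + (98 - 2*I*√3) = 115 - 2*I*√3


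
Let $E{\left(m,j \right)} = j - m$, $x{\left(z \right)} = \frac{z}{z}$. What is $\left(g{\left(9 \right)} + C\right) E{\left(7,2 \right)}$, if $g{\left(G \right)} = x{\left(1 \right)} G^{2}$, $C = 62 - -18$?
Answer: $-805$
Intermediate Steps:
$C = 80$ ($C = 62 + 18 = 80$)
$x{\left(z \right)} = 1$
$g{\left(G \right)} = G^{2}$ ($g{\left(G \right)} = 1 G^{2} = G^{2}$)
$\left(g{\left(9 \right)} + C\right) E{\left(7,2 \right)} = \left(9^{2} + 80\right) \left(2 - 7\right) = \left(81 + 80\right) \left(2 - 7\right) = 161 \left(-5\right) = -805$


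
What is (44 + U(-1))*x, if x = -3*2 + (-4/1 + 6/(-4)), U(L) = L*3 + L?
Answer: -460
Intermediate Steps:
U(L) = 4*L (U(L) = 3*L + L = 4*L)
x = -23/2 (x = -6 + (-4*1 + 6*(-1/4)) = -6 + (-4 - 3/2) = -6 - 11/2 = -23/2 ≈ -11.500)
(44 + U(-1))*x = (44 + 4*(-1))*(-23/2) = (44 - 4)*(-23/2) = 40*(-23/2) = -460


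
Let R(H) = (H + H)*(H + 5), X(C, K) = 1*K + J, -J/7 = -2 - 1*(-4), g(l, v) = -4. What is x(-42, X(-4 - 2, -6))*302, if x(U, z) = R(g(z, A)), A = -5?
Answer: -2416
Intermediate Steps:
J = -14 (J = -7*(-2 - 1*(-4)) = -7*(-2 + 4) = -7*2 = -14)
X(C, K) = -14 + K (X(C, K) = 1*K - 14 = K - 14 = -14 + K)
R(H) = 2*H*(5 + H) (R(H) = (2*H)*(5 + H) = 2*H*(5 + H))
x(U, z) = -8 (x(U, z) = 2*(-4)*(5 - 4) = 2*(-4)*1 = -8)
x(-42, X(-4 - 2, -6))*302 = -8*302 = -2416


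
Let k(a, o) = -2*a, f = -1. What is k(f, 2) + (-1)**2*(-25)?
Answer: -23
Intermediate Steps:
k(f, 2) + (-1)**2*(-25) = -2*(-1) + (-1)**2*(-25) = 2 + 1*(-25) = 2 - 25 = -23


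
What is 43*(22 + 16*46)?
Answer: 32594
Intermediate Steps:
43*(22 + 16*46) = 43*(22 + 736) = 43*758 = 32594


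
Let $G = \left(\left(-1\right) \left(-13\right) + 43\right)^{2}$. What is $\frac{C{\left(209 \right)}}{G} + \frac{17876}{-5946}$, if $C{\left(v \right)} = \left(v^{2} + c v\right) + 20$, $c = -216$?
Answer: $- \frac{32319607}{9323328} \approx -3.4665$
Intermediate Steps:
$C{\left(v \right)} = 20 + v^{2} - 216 v$ ($C{\left(v \right)} = \left(v^{2} - 216 v\right) + 20 = 20 + v^{2} - 216 v$)
$G = 3136$ ($G = \left(13 + 43\right)^{2} = 56^{2} = 3136$)
$\frac{C{\left(209 \right)}}{G} + \frac{17876}{-5946} = \frac{20 + 209^{2} - 45144}{3136} + \frac{17876}{-5946} = \left(20 + 43681 - 45144\right) \frac{1}{3136} + 17876 \left(- \frac{1}{5946}\right) = \left(-1443\right) \frac{1}{3136} - \frac{8938}{2973} = - \frac{1443}{3136} - \frac{8938}{2973} = - \frac{32319607}{9323328}$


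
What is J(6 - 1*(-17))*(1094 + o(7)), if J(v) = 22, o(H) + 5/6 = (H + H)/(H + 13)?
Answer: 360976/15 ≈ 24065.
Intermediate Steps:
o(H) = -5/6 + 2*H/(13 + H) (o(H) = -5/6 + (H + H)/(H + 13) = -5/6 + (2*H)/(13 + H) = -5/6 + 2*H/(13 + H))
J(6 - 1*(-17))*(1094 + o(7)) = 22*(1094 + (-65 + 7*7)/(6*(13 + 7))) = 22*(1094 + (1/6)*(-65 + 49)/20) = 22*(1094 + (1/6)*(1/20)*(-16)) = 22*(1094 - 2/15) = 22*(16408/15) = 360976/15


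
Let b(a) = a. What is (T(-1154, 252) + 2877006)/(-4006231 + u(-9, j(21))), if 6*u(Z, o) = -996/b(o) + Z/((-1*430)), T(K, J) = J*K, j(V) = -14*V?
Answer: -326947151160/506467651199 ≈ -0.64554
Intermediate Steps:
u(Z, o) = -166/o - Z/2580 (u(Z, o) = (-996/o + Z/((-1*430)))/6 = (-996/o + Z/(-430))/6 = (-996/o + Z*(-1/430))/6 = (-996/o - Z/430)/6 = -166/o - Z/2580)
(T(-1154, 252) + 2877006)/(-4006231 + u(-9, j(21))) = (252*(-1154) + 2877006)/(-4006231 + (-166/((-14*21)) - 1/2580*(-9))) = (-290808 + 2877006)/(-4006231 + (-166/(-294) + 3/860)) = 2586198/(-4006231 + (-166*(-1/294) + 3/860)) = 2586198/(-4006231 + (83/147 + 3/860)) = 2586198/(-4006231 + 71821/126420) = 2586198/(-506467651199/126420) = 2586198*(-126420/506467651199) = -326947151160/506467651199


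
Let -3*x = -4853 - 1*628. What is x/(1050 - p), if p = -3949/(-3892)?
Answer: 7110684/4082651 ≈ 1.7417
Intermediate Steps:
p = 3949/3892 (p = -3949*(-1/3892) = 3949/3892 ≈ 1.0146)
x = 1827 (x = -(-4853 - 1*628)/3 = -(-4853 - 628)/3 = -⅓*(-5481) = 1827)
x/(1050 - p) = 1827/(1050 - 1*3949/3892) = 1827/(1050 - 3949/3892) = 1827/(4082651/3892) = 1827*(3892/4082651) = 7110684/4082651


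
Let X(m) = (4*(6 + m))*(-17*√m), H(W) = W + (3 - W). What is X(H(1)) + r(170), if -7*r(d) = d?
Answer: -170/7 - 612*√3 ≈ -1084.3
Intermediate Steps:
r(d) = -d/7
H(W) = 3
X(m) = -17*√m*(24 + 4*m) (X(m) = (24 + 4*m)*(-17*√m) = -17*√m*(24 + 4*m))
X(H(1)) + r(170) = 68*√3*(-6 - 1*3) - ⅐*170 = 68*√3*(-6 - 3) - 170/7 = 68*√3*(-9) - 170/7 = -612*√3 - 170/7 = -170/7 - 612*√3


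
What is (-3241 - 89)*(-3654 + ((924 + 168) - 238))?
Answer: 9324000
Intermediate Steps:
(-3241 - 89)*(-3654 + ((924 + 168) - 238)) = -3330*(-3654 + (1092 - 238)) = -3330*(-3654 + 854) = -3330*(-2800) = 9324000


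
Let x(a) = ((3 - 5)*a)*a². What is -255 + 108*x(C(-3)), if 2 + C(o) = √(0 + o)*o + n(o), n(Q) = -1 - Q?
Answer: -255 - 17496*I*√3 ≈ -255.0 - 30304.0*I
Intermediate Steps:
C(o) = -3 + o^(3/2) - o (C(o) = -2 + (√(0 + o)*o + (-1 - o)) = -2 + (√o*o + (-1 - o)) = -2 + (o^(3/2) + (-1 - o)) = -2 + (-1 + o^(3/2) - o) = -3 + o^(3/2) - o)
x(a) = -2*a³ (x(a) = (-2*a)*a² = -2*a³)
-255 + 108*x(C(-3)) = -255 + 108*(-2*(-3 + (-3)^(3/2) - 1*(-3))³) = -255 + 108*(-2*(-3 - 3*I*√3 + 3)³) = -255 + 108*(-2*81*I*√3) = -255 + 108*(-162*I*√3) = -255 - 17496*I*√3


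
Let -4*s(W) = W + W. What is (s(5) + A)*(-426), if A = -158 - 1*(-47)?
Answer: 48351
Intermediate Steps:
s(W) = -W/2 (s(W) = -(W + W)/4 = -W/2)
A = -111 (A = -158 + 47 = -111)
(s(5) + A)*(-426) = (-½*5 - 111)*(-426) = (-5/2 - 111)*(-426) = -227/2*(-426) = 48351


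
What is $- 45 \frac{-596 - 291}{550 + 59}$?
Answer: $\frac{13305}{203} \approx 65.542$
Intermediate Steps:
$- 45 \frac{-596 - 291}{550 + 59} = - 45 \left(- \frac{887}{609}\right) = - 45 \left(\left(-887\right) \frac{1}{609}\right) = \left(-45\right) \left(- \frac{887}{609}\right) = \frac{13305}{203}$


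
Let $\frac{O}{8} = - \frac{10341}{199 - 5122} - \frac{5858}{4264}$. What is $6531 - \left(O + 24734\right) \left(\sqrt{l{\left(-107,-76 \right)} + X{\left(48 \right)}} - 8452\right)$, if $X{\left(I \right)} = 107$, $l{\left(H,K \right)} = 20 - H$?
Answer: $\frac{60965482356269}{291551} - \frac{21638752332 \sqrt{26}}{291551} \approx 2.0873 \cdot 10^{8}$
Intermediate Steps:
$O = \frac{1695010}{291551}$ ($O = 8 \left(- \frac{10341}{199 - 5122} - \frac{5858}{4264}\right) = 8 \left(- \frac{10341}{199 - 5122} - \frac{2929}{2132}\right) = 8 \left(- \frac{10341}{-4923} - \frac{2929}{2132}\right) = 8 \left(\left(-10341\right) \left(- \frac{1}{4923}\right) - \frac{2929}{2132}\right) = 8 \left(\frac{1149}{547} - \frac{2929}{2132}\right) = 8 \cdot \frac{847505}{1166204} = \frac{1695010}{291551} \approx 5.8138$)
$6531 - \left(O + 24734\right) \left(\sqrt{l{\left(-107,-76 \right)} + X{\left(48 \right)}} - 8452\right) = 6531 - \left(\frac{1695010}{291551} + 24734\right) \left(\sqrt{\left(20 - -107\right) + 107} - 8452\right) = 6531 - \frac{7212917444 \left(\sqrt{\left(20 + 107\right) + 107} - 8452\right)}{291551} = 6531 - \frac{7212917444 \left(\sqrt{127 + 107} - 8452\right)}{291551} = 6531 - \frac{7212917444 \left(\sqrt{234} - 8452\right)}{291551} = 6531 - \frac{7212917444 \left(3 \sqrt{26} - 8452\right)}{291551} = 6531 - \frac{7212917444 \left(-8452 + 3 \sqrt{26}\right)}{291551} = 6531 - \left(- \frac{60963578236688}{291551} + \frac{21638752332 \sqrt{26}}{291551}\right) = 6531 + \left(\frac{60963578236688}{291551} - \frac{21638752332 \sqrt{26}}{291551}\right) = \frac{60965482356269}{291551} - \frac{21638752332 \sqrt{26}}{291551}$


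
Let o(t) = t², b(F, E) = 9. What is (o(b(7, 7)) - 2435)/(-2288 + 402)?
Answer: 1177/943 ≈ 1.2481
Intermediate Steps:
(o(b(7, 7)) - 2435)/(-2288 + 402) = (9² - 2435)/(-2288 + 402) = (81 - 2435)/(-1886) = -2354*(-1/1886) = 1177/943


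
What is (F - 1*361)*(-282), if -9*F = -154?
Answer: 290930/3 ≈ 96977.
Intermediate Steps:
F = 154/9 (F = -⅑*(-154) = 154/9 ≈ 17.111)
(F - 1*361)*(-282) = (154/9 - 1*361)*(-282) = (154/9 - 361)*(-282) = -3095/9*(-282) = 290930/3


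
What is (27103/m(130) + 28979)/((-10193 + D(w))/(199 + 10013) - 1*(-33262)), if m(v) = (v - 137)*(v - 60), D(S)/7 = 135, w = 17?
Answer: 36182665671/41608631260 ≈ 0.86960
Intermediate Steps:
D(S) = 945 (D(S) = 7*135 = 945)
m(v) = (-137 + v)*(-60 + v)
(27103/m(130) + 28979)/((-10193 + D(w))/(199 + 10013) - 1*(-33262)) = (27103/(8220 + 130² - 197*130) + 28979)/((-10193 + 945)/(199 + 10013) - 1*(-33262)) = (27103/(8220 + 16900 - 25610) + 28979)/(-9248/10212 + 33262) = (27103/(-490) + 28979)/(-9248*1/10212 + 33262) = (27103*(-1/490) + 28979)/(-2312/2553 + 33262) = (-27103/490 + 28979)/(84915574/2553) = (14172607/490)*(2553/84915574) = 36182665671/41608631260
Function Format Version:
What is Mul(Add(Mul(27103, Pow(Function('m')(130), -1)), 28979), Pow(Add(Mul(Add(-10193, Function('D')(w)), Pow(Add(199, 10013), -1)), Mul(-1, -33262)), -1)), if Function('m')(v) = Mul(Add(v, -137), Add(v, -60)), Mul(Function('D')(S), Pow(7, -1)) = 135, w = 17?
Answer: Rational(36182665671, 41608631260) ≈ 0.86960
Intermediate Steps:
Function('D')(S) = 945 (Function('D')(S) = Mul(7, 135) = 945)
Function('m')(v) = Mul(Add(-137, v), Add(-60, v))
Mul(Add(Mul(27103, Pow(Function('m')(130), -1)), 28979), Pow(Add(Mul(Add(-10193, Function('D')(w)), Pow(Add(199, 10013), -1)), Mul(-1, -33262)), -1)) = Mul(Add(Mul(27103, Pow(Add(8220, Pow(130, 2), Mul(-197, 130)), -1)), 28979), Pow(Add(Mul(Add(-10193, 945), Pow(Add(199, 10013), -1)), Mul(-1, -33262)), -1)) = Mul(Add(Mul(27103, Pow(Add(8220, 16900, -25610), -1)), 28979), Pow(Add(Mul(-9248, Pow(10212, -1)), 33262), -1)) = Mul(Add(Mul(27103, Pow(-490, -1)), 28979), Pow(Add(Mul(-9248, Rational(1, 10212)), 33262), -1)) = Mul(Add(Mul(27103, Rational(-1, 490)), 28979), Pow(Add(Rational(-2312, 2553), 33262), -1)) = Mul(Add(Rational(-27103, 490), 28979), Pow(Rational(84915574, 2553), -1)) = Mul(Rational(14172607, 490), Rational(2553, 84915574)) = Rational(36182665671, 41608631260)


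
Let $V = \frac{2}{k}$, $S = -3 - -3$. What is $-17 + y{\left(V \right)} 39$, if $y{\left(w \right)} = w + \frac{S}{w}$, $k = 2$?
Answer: $22$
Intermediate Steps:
$S = 0$ ($S = -3 + 3 = 0$)
$V = 1$ ($V = \frac{2}{2} = 2 \cdot \frac{1}{2} = 1$)
$y{\left(w \right)} = w$ ($y{\left(w \right)} = w + \frac{0}{w} = w + 0 = w$)
$-17 + y{\left(V \right)} 39 = -17 + 1 \cdot 39 = -17 + 39 = 22$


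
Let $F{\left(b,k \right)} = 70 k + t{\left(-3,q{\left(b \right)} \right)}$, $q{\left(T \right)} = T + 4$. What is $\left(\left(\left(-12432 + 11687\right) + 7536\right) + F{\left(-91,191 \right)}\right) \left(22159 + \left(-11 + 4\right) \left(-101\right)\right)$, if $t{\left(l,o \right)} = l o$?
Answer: $466969452$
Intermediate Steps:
$q{\left(T \right)} = 4 + T$
$F{\left(b,k \right)} = -12 - 3 b + 70 k$ ($F{\left(b,k \right)} = 70 k - 3 \left(4 + b\right) = 70 k - \left(12 + 3 b\right) = -12 - 3 b + 70 k$)
$\left(\left(\left(-12432 + 11687\right) + 7536\right) + F{\left(-91,191 \right)}\right) \left(22159 + \left(-11 + 4\right) \left(-101\right)\right) = \left(\left(\left(-12432 + 11687\right) + 7536\right) - -13631\right) \left(22159 + \left(-11 + 4\right) \left(-101\right)\right) = \left(\left(-745 + 7536\right) + \left(-12 + 273 + 13370\right)\right) \left(22159 - -707\right) = \left(6791 + 13631\right) \left(22159 + 707\right) = 20422 \cdot 22866 = 466969452$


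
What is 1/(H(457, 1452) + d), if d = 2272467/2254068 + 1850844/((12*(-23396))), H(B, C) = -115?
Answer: -2197340622/264964756871 ≈ -0.0082930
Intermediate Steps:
d = -12270585341/2197340622 (d = 2272467*(1/2254068) + 1850844/(-280752) = 757489/751356 + 1850844*(-1/280752) = 757489/751356 - 154237/23396 = -12270585341/2197340622 ≈ -5.5843)
1/(H(457, 1452) + d) = 1/(-115 - 12270585341/2197340622) = 1/(-264964756871/2197340622) = -2197340622/264964756871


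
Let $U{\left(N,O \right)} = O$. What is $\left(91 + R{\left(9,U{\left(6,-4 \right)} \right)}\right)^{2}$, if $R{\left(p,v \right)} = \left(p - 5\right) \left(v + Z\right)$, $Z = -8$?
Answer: $1849$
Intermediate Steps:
$R{\left(p,v \right)} = \left(-8 + v\right) \left(-5 + p\right)$ ($R{\left(p,v \right)} = \left(p - 5\right) \left(v - 8\right) = \left(-5 + p\right) \left(-8 + v\right) = \left(-8 + v\right) \left(-5 + p\right)$)
$\left(91 + R{\left(9,U{\left(6,-4 \right)} \right)}\right)^{2} = \left(91 + \left(40 - 72 - -20 + 9 \left(-4\right)\right)\right)^{2} = \left(91 + \left(40 - 72 + 20 - 36\right)\right)^{2} = \left(91 - 48\right)^{2} = 43^{2} = 1849$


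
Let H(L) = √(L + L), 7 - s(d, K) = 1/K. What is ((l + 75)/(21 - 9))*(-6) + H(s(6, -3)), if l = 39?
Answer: -57 + 2*√33/3 ≈ -53.170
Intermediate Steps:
s(d, K) = 7 - 1/K
H(L) = √2*√L (H(L) = √(2*L) = √2*√L)
((l + 75)/(21 - 9))*(-6) + H(s(6, -3)) = ((39 + 75)/(21 - 9))*(-6) + √2*√(7 - 1/(-3)) = (114/12)*(-6) + √2*√(7 - 1*(-⅓)) = (114*(1/12))*(-6) + √2*√(7 + ⅓) = (19/2)*(-6) + √2*√(22/3) = -57 + √2*(√66/3) = -57 + 2*√33/3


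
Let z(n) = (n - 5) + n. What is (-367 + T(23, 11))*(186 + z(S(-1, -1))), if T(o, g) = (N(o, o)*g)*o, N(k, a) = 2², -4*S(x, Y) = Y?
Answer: 234135/2 ≈ 1.1707e+5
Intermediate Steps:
S(x, Y) = -Y/4
N(k, a) = 4
z(n) = -5 + 2*n (z(n) = (-5 + n) + n = -5 + 2*n)
T(o, g) = 4*g*o (T(o, g) = (4*g)*o = 4*g*o)
(-367 + T(23, 11))*(186 + z(S(-1, -1))) = (-367 + 4*11*23)*(186 + (-5 + 2*(-¼*(-1)))) = (-367 + 1012)*(186 + (-5 + 2*(¼))) = 645*(186 + (-5 + ½)) = 645*(186 - 9/2) = 645*(363/2) = 234135/2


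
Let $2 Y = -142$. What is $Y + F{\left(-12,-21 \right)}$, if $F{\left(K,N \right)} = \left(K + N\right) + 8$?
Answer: $-96$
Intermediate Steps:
$Y = -71$ ($Y = \frac{1}{2} \left(-142\right) = -71$)
$F{\left(K,N \right)} = 8 + K + N$
$Y + F{\left(-12,-21 \right)} = -71 - 25 = -96$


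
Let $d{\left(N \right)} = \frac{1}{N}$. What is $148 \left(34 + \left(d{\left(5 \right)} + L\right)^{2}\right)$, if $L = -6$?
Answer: $\frac{250268}{25} \approx 10011.0$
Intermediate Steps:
$148 \left(34 + \left(d{\left(5 \right)} + L\right)^{2}\right) = 148 \left(34 + \left(\frac{1}{5} - 6\right)^{2}\right) = 148 \left(34 + \left(- \frac{29}{5}\right)^{2}\right) = 148 \left(34 + \frac{841}{25}\right) = 148 \cdot \frac{1691}{25} = \frac{250268}{25}$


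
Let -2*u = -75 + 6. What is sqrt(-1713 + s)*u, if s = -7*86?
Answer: 69*I*sqrt(2315)/2 ≈ 1659.9*I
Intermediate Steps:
s = -602
u = 69/2 (u = -(-75 + 6)/2 = -1/2*(-69) = 69/2 ≈ 34.500)
sqrt(-1713 + s)*u = sqrt(-1713 - 602)*(69/2) = sqrt(-2315)*(69/2) = (I*sqrt(2315))*(69/2) = 69*I*sqrt(2315)/2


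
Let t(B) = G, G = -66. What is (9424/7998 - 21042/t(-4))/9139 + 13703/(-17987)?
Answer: -169536359398/233259750867 ≈ -0.72681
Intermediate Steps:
t(B) = -66
(9424/7998 - 21042/t(-4))/9139 + 13703/(-17987) = (9424/7998 - 21042/(-66))/9139 + 13703/(-17987) = (9424*(1/7998) - 21042*(-1/66))*(1/9139) + 13703*(-1/17987) = (152/129 + 3507/11)*(1/9139) - 13703/17987 = (454075/1419)*(1/9139) - 13703/17987 = 454075/12968241 - 13703/17987 = -169536359398/233259750867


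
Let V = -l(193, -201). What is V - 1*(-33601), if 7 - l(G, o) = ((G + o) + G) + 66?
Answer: 33845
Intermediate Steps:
l(G, o) = -59 - o - 2*G (l(G, o) = 7 - (((G + o) + G) + 66) = 7 - ((o + 2*G) + 66) = 7 - (66 + o + 2*G) = 7 + (-66 - o - 2*G) = -59 - o - 2*G)
V = 244 (V = -(-59 - 1*(-201) - 2*193) = -(-59 + 201 - 386) = -1*(-244) = 244)
V - 1*(-33601) = 244 - 1*(-33601) = 244 + 33601 = 33845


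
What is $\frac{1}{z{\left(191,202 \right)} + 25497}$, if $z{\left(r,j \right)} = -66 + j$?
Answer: $\frac{1}{25633} \approx 3.9012 \cdot 10^{-5}$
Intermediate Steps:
$\frac{1}{z{\left(191,202 \right)} + 25497} = \frac{1}{\left(-66 + 202\right) + 25497} = \frac{1}{136 + 25497} = \frac{1}{25633}$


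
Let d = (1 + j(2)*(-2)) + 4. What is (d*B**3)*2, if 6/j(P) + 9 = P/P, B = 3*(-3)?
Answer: -9477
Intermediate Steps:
B = -9
j(P) = -3/4 (j(P) = 6/(-9 + P/P) = 6/(-9 + 1) = 6/(-8) = 6*(-1/8) = -3/4)
d = 13/2 (d = (1 - 3/4*(-2)) + 4 = (1 + 3/2) + 4 = 5/2 + 4 = 13/2 ≈ 6.5000)
(d*B**3)*2 = ((13/2)*(-9)**3)*2 = ((13/2)*(-729))*2 = -9477/2*2 = -9477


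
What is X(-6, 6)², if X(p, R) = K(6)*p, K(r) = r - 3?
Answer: 324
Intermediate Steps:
K(r) = -3 + r
X(p, R) = 3*p (X(p, R) = (-3 + 6)*p = 3*p)
X(-6, 6)² = (3*(-6))² = (-18)² = 324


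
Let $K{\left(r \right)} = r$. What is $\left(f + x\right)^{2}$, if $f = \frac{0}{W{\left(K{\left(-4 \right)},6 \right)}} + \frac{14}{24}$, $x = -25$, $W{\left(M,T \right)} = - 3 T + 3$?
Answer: $\frac{85849}{144} \approx 596.17$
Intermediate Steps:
$W{\left(M,T \right)} = 3 - 3 T$
$f = \frac{7}{12}$ ($f = \frac{0}{3 - 18} + \frac{14}{24} = \frac{0}{3 - 18} + 14 \cdot \frac{1}{24} = \frac{0}{-15} + \frac{7}{12} = 0 \left(- \frac{1}{15}\right) + \frac{7}{12} = 0 + \frac{7}{12} = \frac{7}{12} \approx 0.58333$)
$\left(f + x\right)^{2} = \left(\frac{7}{12} - 25\right)^{2} = \left(- \frac{293}{12}\right)^{2} = \frac{85849}{144}$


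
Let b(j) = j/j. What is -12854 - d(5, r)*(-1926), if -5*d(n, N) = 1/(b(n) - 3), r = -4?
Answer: -63307/5 ≈ -12661.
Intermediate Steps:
b(j) = 1
d(n, N) = 1/10 (d(n, N) = -1/(5*(1 - 3)) = -1/5/(-2) = -1/5*(-1/2) = 1/10)
-12854 - d(5, r)*(-1926) = -12854 - (-1926)/10 = -12854 - 1*(-963/5) = -12854 + 963/5 = -63307/5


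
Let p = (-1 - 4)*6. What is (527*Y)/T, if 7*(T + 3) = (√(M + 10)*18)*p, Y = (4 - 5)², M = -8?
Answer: 25823/194253 - 221340*√2/64751 ≈ -4.7013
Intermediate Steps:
Y = 1 (Y = (-1)² = 1)
p = -30 (p = -5*6 = -30)
T = -3 - 540*√2/7 (T = -3 + ((√(-8 + 10)*18)*(-30))/7 = -3 + ((√2*18)*(-30))/7 = -3 + ((18*√2)*(-30))/7 = -3 + (-540*√2)/7 = -3 - 540*√2/7 ≈ -112.10)
(527*Y)/T = (527*1)/(-3 - 540*√2/7) = 527/(-3 - 540*√2/7)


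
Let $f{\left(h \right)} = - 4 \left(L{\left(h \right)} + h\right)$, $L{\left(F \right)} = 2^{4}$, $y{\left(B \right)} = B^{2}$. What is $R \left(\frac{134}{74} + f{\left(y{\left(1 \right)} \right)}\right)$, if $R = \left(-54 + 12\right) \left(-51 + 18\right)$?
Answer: $- \frac{3394314}{37} \approx -91738.0$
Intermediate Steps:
$L{\left(F \right)} = 16$
$R = 1386$ ($R = \left(-42\right) \left(-33\right) = 1386$)
$f{\left(h \right)} = -64 - 4 h$ ($f{\left(h \right)} = - 4 \left(16 + h\right) = -64 - 4 h$)
$R \left(\frac{134}{74} + f{\left(y{\left(1 \right)} \right)}\right) = 1386 \left(\frac{134}{74} - \left(64 + 4 \cdot 1^{2}\right)\right) = 1386 \left(134 \cdot \frac{1}{74} - 68\right) = 1386 \left(\frac{67}{37} - 68\right) = 1386 \left(- \frac{2449}{37}\right) = - \frac{3394314}{37}$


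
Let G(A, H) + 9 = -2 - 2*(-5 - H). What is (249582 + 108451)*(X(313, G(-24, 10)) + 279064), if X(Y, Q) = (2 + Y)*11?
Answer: 101154705457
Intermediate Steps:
G(A, H) = -1 + 2*H (G(A, H) = -9 + (-2 - 2*(-5 - H)) = -9 + (-2 + (10 + 2*H)) = -9 + (8 + 2*H) = -1 + 2*H)
X(Y, Q) = 22 + 11*Y
(249582 + 108451)*(X(313, G(-24, 10)) + 279064) = (249582 + 108451)*((22 + 11*313) + 279064) = 358033*((22 + 3443) + 279064) = 358033*(3465 + 279064) = 358033*282529 = 101154705457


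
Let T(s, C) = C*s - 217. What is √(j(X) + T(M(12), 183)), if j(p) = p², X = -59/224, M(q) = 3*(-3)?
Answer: I*√93524583/224 ≈ 43.173*I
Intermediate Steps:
M(q) = -9
T(s, C) = -217 + C*s
X = -59/224 (X = -59*1/224 = -59/224 ≈ -0.26339)
√(j(X) + T(M(12), 183)) = √((-59/224)² + (-217 + 183*(-9))) = √(3481/50176 + (-217 - 1647)) = √(3481/50176 - 1864) = √(-93524583/50176) = I*√93524583/224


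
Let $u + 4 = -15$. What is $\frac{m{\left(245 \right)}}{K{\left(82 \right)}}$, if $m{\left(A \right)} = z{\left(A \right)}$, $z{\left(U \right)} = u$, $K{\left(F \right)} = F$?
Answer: $- \frac{19}{82} \approx -0.23171$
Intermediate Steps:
$u = -19$ ($u = -4 - 15 = -19$)
$z{\left(U \right)} = -19$
$m{\left(A \right)} = -19$
$\frac{m{\left(245 \right)}}{K{\left(82 \right)}} = - \frac{19}{82}$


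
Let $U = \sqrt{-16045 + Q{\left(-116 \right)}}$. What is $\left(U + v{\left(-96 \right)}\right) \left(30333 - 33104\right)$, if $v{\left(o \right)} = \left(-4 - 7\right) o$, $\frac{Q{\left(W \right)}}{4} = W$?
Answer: $-2926176 - 2771 i \sqrt{16509} \approx -2.9262 \cdot 10^{6} - 3.5604 \cdot 10^{5} i$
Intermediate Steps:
$Q{\left(W \right)} = 4 W$
$v{\left(o \right)} = - 11 o$
$U = i \sqrt{16509}$ ($U = \sqrt{-16045 + 4 \left(-116\right)} = \sqrt{-16045 - 464} = \sqrt{-16509} = i \sqrt{16509} \approx 128.49 i$)
$\left(U + v{\left(-96 \right)}\right) \left(30333 - 33104\right) = \left(i \sqrt{16509} - -1056\right) \left(30333 - 33104\right) = \left(i \sqrt{16509} + 1056\right) \left(-2771\right) = \left(1056 + i \sqrt{16509}\right) \left(-2771\right) = -2926176 - 2771 i \sqrt{16509}$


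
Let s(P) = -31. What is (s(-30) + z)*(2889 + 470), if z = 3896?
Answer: 12982535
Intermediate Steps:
(s(-30) + z)*(2889 + 470) = (-31 + 3896)*(2889 + 470) = 3865*3359 = 12982535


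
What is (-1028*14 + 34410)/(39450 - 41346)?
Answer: -10009/948 ≈ -10.558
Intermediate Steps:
(-1028*14 + 34410)/(39450 - 41346) = (-14392 + 34410)/(-1896) = 20018*(-1/1896) = -10009/948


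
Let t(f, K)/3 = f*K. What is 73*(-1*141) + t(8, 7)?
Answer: -10125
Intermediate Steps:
t(f, K) = 3*K*f (t(f, K) = 3*(f*K) = 3*(K*f) = 3*K*f)
73*(-1*141) + t(8, 7) = 73*(-1*141) + 3*7*8 = 73*(-141) + 168 = -10293 + 168 = -10125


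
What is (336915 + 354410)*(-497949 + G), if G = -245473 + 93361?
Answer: -449403420825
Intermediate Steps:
G = -152112
(336915 + 354410)*(-497949 + G) = (336915 + 354410)*(-497949 - 152112) = 691325*(-650061) = -449403420825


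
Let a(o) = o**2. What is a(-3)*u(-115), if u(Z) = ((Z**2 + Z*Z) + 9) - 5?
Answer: 238086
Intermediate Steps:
u(Z) = 4 + 2*Z**2 (u(Z) = ((Z**2 + Z**2) + 9) - 5 = (2*Z**2 + 9) - 5 = (9 + 2*Z**2) - 5 = 4 + 2*Z**2)
a(-3)*u(-115) = (-3)**2*(4 + 2*(-115)**2) = 9*(4 + 2*13225) = 9*(4 + 26450) = 9*26454 = 238086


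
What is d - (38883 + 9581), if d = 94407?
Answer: 45943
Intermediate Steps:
d - (38883 + 9581) = 94407 - (38883 + 9581) = 94407 - 1*48464 = 94407 - 48464 = 45943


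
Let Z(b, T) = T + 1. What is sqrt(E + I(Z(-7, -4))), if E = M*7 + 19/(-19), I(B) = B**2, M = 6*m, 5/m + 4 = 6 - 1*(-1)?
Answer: sqrt(78) ≈ 8.8318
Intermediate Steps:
Z(b, T) = 1 + T
m = 5/3 (m = 5/(-4 + (6 - 1*(-1))) = 5/(-4 + (6 + 1)) = 5/(-4 + 7) = 5/3 ≈ 1.6667)
M = 10 (M = 6*(5/3) = 10)
E = 69 (E = 10*7 + 19/(-19) = 70 + 19*(-1/19) = 70 - 1 = 69)
sqrt(E + I(Z(-7, -4))) = sqrt(69 + (1 - 4)**2) = sqrt(69 + (-3)**2) = sqrt(69 + 9) = sqrt(78)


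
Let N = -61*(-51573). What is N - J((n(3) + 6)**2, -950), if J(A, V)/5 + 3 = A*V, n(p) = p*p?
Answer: 4214718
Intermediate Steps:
n(p) = p**2
N = 3145953
J(A, V) = -15 + 5*A*V (J(A, V) = -15 + 5*(A*V) = -15 + 5*A*V)
N - J((n(3) + 6)**2, -950) = 3145953 - (-15 + 5*(3**2 + 6)**2*(-950)) = 3145953 - (-15 + 5*(9 + 6)**2*(-950)) = 3145953 - (-15 + 5*15**2*(-950)) = 3145953 - (-15 + 5*225*(-950)) = 3145953 - (-15 - 1068750) = 3145953 - 1*(-1068765) = 3145953 + 1068765 = 4214718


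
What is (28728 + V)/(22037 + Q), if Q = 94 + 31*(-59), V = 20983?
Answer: 49711/20302 ≈ 2.4486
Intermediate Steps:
Q = -1735 (Q = 94 - 1829 = -1735)
(28728 + V)/(22037 + Q) = (28728 + 20983)/(22037 - 1735) = 49711/20302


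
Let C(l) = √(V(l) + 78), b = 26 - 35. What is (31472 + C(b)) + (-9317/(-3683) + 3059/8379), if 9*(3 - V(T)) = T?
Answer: 7303088368/232029 + √82 ≈ 31484.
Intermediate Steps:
V(T) = 3 - T/9
b = -9
C(l) = √(81 - l/9) (C(l) = √((3 - l/9) + 78) = √(81 - l/9))
(31472 + C(b)) + (-9317/(-3683) + 3059/8379) = (31472 + √(729 - 1*(-9))/3) + (-9317/(-3683) + 3059/8379) = (31472 + √(729 + 9)/3) + (-9317*(-1/3683) + 3059*(1/8379)) = (31472 + √738/3) + (9317/3683 + 23/63) = (31472 + (3*√82)/3) + 671680/232029 = (31472 + √82) + 671680/232029 = 7303088368/232029 + √82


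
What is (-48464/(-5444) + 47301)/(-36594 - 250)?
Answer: -64388777/50144684 ≈ -1.2841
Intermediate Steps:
(-48464/(-5444) + 47301)/(-36594 - 250) = (-48464*(-1/5444) + 47301)/(-36844) = (12116/1361 + 47301)*(-1/36844) = (64388777/1361)*(-1/36844) = -64388777/50144684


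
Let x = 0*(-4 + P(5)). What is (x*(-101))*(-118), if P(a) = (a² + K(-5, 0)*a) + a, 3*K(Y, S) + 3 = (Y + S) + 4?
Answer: 0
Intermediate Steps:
K(Y, S) = ⅓ + S/3 + Y/3 (K(Y, S) = -1 + ((Y + S) + 4)/3 = -1 + ((S + Y) + 4)/3 = -1 + (4 + S + Y)/3 = -1 + (4/3 + S/3 + Y/3) = ⅓ + S/3 + Y/3)
P(a) = a² - a/3 (P(a) = (a² + (⅓ + (⅓)*0 + (⅓)*(-5))*a) + a = (a² + (⅓ + 0 - 5/3)*a) + a = (a² - 4*a/3) + a = a² - a/3)
x = 0 (x = 0*(-4 + 5*(-⅓ + 5)) = 0*(-4 + 5*(14/3)) = 0*(-4 + 70/3) = 0*(58/3) = 0)
(x*(-101))*(-118) = (0*(-101))*(-118) = 0*(-118) = 0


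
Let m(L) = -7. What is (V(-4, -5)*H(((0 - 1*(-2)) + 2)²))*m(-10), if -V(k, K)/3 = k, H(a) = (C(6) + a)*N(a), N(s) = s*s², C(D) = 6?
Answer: -7569408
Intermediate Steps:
N(s) = s³
H(a) = a³*(6 + a) (H(a) = (6 + a)*a³ = a³*(6 + a))
V(k, K) = -3*k
(V(-4, -5)*H(((0 - 1*(-2)) + 2)²))*m(-10) = ((-3*(-4))*((((0 - 1*(-2)) + 2)²)³*(6 + ((0 - 1*(-2)) + 2)²)))*(-7) = (12*((((0 + 2) + 2)²)³*(6 + ((0 + 2) + 2)²)))*(-7) = (12*(((2 + 2)²)³*(6 + (2 + 2)²)))*(-7) = (12*((4²)³*(6 + 4²)))*(-7) = (12*(16³*(6 + 16)))*(-7) = (12*(4096*22))*(-7) = (12*90112)*(-7) = 1081344*(-7) = -7569408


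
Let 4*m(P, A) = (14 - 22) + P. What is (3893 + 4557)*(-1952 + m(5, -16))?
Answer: -33001475/2 ≈ -1.6501e+7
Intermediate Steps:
m(P, A) = -2 + P/4 (m(P, A) = ((14 - 22) + P)/4 = (-8 + P)/4 = -2 + P/4)
(3893 + 4557)*(-1952 + m(5, -16)) = (3893 + 4557)*(-1952 + (-2 + (¼)*5)) = 8450*(-1952 + (-2 + 5/4)) = 8450*(-1952 - ¾) = 8450*(-7811/4) = -33001475/2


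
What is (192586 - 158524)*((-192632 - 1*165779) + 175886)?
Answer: -6217166550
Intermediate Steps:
(192586 - 158524)*((-192632 - 1*165779) + 175886) = 34062*((-192632 - 165779) + 175886) = 34062*(-358411 + 175886) = 34062*(-182525) = -6217166550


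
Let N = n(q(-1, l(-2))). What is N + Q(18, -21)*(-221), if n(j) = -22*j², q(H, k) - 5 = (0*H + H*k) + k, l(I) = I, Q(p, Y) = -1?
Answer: -329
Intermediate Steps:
q(H, k) = 5 + k + H*k (q(H, k) = 5 + ((0*H + H*k) + k) = 5 + ((0 + H*k) + k) = 5 + (H*k + k) = 5 + (k + H*k) = 5 + k + H*k)
N = -550 (N = -22*(5 - 2 - 1*(-2))² = -22*(5 - 2 + 2)² = -22*5² = -22*25 = -550)
N + Q(18, -21)*(-221) = -550 - 1*(-221) = -550 + 221 = -329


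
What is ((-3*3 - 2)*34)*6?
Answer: -2244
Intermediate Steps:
((-3*3 - 2)*34)*6 = ((-9 - 2)*34)*6 = -11*34*6 = -374*6 = -2244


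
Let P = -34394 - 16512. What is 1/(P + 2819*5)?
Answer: -1/36811 ≈ -2.7166e-5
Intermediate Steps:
P = -50906
1/(P + 2819*5) = 1/(-50906 + 2819*5) = 1/(-50906 + 14095) = 1/(-36811) = -1/36811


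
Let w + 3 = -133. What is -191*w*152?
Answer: 3948352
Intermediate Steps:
w = -136 (w = -3 - 133 = -136)
-191*w*152 = -191*(-136)*152 = 25976*152 = 3948352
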